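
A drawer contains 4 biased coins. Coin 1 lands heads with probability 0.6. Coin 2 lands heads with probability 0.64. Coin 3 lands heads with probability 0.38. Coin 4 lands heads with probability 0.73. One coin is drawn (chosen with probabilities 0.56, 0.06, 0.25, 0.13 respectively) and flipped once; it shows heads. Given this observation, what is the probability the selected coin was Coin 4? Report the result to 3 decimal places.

Posterior probability ≈ 0.168

Tabulate prior·likelihood by source: [1] prior 0.56, lik 0.6, product 0.3360; [2] prior 0.06, lik 0.64, product 0.03840; [3] prior 0.25, lik 0.38, product 0.09500; [4] prior 0.13, lik 0.73, product 0.09490.
Normalizing constant = 0.56430; the posterior for Coin 4 is its product over the sum, 0.09490/0.56430 = 0.168.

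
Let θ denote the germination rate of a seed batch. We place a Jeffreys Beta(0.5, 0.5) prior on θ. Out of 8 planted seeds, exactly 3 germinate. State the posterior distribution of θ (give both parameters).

Observing 3 successes and 5 failures updates Beta(0.5, 0.5) by adding the success and failure counts to the two shape parameters: α = 0.5+3 = 3.5, β = 0.5+5 = 5.5.

Posterior: Beta(3.5, 5.5)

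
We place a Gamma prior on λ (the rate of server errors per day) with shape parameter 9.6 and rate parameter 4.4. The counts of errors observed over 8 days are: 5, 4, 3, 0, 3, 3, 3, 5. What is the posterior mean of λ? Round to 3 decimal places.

Posterior mean ≈ 2.871

Total count ∑xᵢ = 26 over n = 8 days.
Gamma is conjugate to the Poisson likelihood: posterior is Gamma(shape = 9.6+26 = 35.6, rate = 4.4+8 = 12.4).
E[λ | data] = 35.6/12.4 = 2.871.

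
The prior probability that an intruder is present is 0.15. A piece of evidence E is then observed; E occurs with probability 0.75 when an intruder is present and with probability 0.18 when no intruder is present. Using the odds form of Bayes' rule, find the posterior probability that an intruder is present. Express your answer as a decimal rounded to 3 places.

Posterior probability ≈ 0.424

Prior odds = 0.15/(1−0.15) = 0.17647.
Likelihood ratio for E = 0.75/0.18 = 4.1667.
Posterior odds = prior odds × LR = 0.73529.
Posterior probability = odds/(1+odds) = 0.73529/1.7353 = 0.424.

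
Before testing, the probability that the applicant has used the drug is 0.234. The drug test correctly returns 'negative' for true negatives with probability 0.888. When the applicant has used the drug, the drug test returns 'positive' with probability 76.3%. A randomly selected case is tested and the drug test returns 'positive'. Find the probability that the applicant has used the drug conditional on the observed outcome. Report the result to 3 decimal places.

P(H | E) ≈ 0.675

Write H for 'the applicant has used the drug'. Prior odds H:¬H = 0.234/0.766 = 0.30548. For the 'positive' outcome, the likelihood ratio is 0.763/0.112 = 6.8125.
Posterior odds = 0.30548 × 6.8125 = 2.0811, so P(H|E) = 2.0811/(1+2.0811) = 0.675.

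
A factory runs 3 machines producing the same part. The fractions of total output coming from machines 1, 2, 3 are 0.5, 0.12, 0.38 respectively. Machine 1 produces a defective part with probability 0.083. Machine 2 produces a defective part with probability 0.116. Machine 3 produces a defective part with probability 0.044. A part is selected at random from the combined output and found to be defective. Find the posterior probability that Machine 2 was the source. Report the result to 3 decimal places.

P(defective|M1) = 0.083; P(defective|M2) = 0.116; P(defective|M3) = 0.044.
Prior × likelihood for each source: 0.5·0.083=0.04150, 0.12·0.116=0.01392, 0.38·0.044=0.01672. Summing gives P(defective) = 0.072140.
P(Machine 2 | defective) = 0.01392 / 0.072140 = 0.193.

Posterior probability ≈ 0.193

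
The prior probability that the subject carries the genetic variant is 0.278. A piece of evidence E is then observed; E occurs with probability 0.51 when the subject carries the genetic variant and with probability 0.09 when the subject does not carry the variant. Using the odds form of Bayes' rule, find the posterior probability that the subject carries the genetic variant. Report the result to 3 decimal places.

Posterior probability ≈ 0.686

Prior odds = 0.278/(1−0.278) = 0.38504.
Likelihood ratio for E = 0.51/0.09 = 5.6667.
Posterior odds = prior odds × LR = 2.1819.
Posterior probability = odds/(1+odds) = 2.1819/3.1819 = 0.686.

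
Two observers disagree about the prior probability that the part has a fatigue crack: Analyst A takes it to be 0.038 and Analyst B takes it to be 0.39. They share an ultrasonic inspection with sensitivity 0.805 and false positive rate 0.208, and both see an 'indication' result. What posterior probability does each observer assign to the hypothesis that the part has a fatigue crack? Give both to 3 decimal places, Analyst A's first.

Analyst A: 0.133; Analyst B: 0.712

The likelihood ratio for an 'indication' result is 0.805/0.208 = 3.8702.
Analyst A: prior odds 0.038/0.962 = 0.039501; posterior odds 0.15288; posterior probability 0.133.
Analyst B: prior odds 0.39/0.61 = 0.63934; posterior odds 2.4744; posterior probability 0.712.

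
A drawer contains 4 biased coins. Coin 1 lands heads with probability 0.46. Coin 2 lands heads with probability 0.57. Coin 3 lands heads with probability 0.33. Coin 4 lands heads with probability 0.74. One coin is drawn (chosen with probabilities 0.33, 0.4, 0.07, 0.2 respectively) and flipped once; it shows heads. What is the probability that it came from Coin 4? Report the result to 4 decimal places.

P(heads|C1) = 0.46; P(heads|C2) = 0.57; P(heads|C3) = 0.33; P(heads|C4) = 0.74.
Prior × likelihood for each source: 0.33·0.46=0.1518, 0.4·0.57=0.2280, 0.07·0.33=0.02310, 0.2·0.74=0.1480. Summing gives P(heads) = 0.55090.
P(Coin 4 | heads) = 0.1480 / 0.55090 = 0.2687.

Posterior probability ≈ 0.2687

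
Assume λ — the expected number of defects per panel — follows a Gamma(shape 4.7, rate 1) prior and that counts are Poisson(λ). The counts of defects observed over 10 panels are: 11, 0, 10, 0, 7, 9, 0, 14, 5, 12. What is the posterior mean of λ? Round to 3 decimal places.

Posterior mean ≈ 6.609

The Poisson likelihood adds the total count to the shape and the number of exposure periods to the rate. Here ∑xᵢ = 68 and n = 10, so shape 4.7→72.7 and rate 1→11.
Posterior mean = shape/rate = 72.7/11 = 6.609.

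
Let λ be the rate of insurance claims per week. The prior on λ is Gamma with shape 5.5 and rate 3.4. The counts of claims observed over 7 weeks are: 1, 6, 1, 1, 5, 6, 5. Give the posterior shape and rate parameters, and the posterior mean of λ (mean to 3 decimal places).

Posterior: Gamma(shape=30.5, rate=10.4); mean ≈ 2.933

Total count ∑xᵢ = 25 over n = 7 weeks.
Gamma is conjugate to the Poisson likelihood: posterior is Gamma(shape = 5.5+25 = 30.5, rate = 3.4+7 = 10.4).
E[λ | data] = 30.5/10.4 = 2.933.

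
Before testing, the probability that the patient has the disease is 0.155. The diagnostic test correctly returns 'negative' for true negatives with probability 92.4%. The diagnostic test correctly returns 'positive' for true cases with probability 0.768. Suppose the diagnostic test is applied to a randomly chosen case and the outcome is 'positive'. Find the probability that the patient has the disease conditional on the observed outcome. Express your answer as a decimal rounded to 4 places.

Let H be the event that the patient has the disease. P(H) = 0.155, so P(¬H) = 0.845. With E the 'positive' result, P(E|H) = 0.768 and P(E|¬H) = 0.076.
P(E) = 0.768·0.155 + 0.076·0.845 = 0.11904 + 0.064220 = 0.18326.
By Bayes' theorem, P(H|E) = 0.11904 / 0.18326 = 0.6496.

P(H | E) ≈ 0.6496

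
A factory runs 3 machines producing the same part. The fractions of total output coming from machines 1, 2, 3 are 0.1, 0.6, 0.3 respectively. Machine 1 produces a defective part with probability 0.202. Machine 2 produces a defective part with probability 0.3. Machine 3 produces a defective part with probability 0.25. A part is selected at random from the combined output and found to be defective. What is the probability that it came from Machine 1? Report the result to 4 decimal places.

P(defective|M1) = 0.202; P(defective|M2) = 0.3; P(defective|M3) = 0.25.
Prior × likelihood for each source: 0.1·0.202=0.02020, 0.6·0.3=0.1800, 0.3·0.25=0.07500. Summing gives P(defective) = 0.27520.
P(Machine 1 | defective) = 0.02020 / 0.27520 = 0.0734.

Posterior probability ≈ 0.0734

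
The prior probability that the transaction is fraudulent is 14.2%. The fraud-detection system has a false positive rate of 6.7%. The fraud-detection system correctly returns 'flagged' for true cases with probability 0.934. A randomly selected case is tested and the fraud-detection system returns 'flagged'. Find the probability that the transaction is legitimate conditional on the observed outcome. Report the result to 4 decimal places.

P(¬H | E) ≈ 0.3024

Let H be the event that the transaction is fraudulent. P(H) = 0.142, so P(¬H) = 0.858. With E the 'flagged' result, P(E|H) = 0.934 and P(E|¬H) = 0.067.
P(E) = 0.934·0.142 + 0.067·0.858 = 0.13263 + 0.057486 = 0.19011.
By Bayes' theorem, P(H|E) = 0.13263 / 0.19011 = 0.6976. Hence P(¬H|E) = 1 − 0.6976 = 0.3024.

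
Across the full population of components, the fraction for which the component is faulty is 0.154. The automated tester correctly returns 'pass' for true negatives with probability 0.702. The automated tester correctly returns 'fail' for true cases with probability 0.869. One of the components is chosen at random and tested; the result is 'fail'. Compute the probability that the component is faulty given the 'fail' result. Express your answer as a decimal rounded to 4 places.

Write H for 'the component is faulty'. Prior odds H:¬H = 0.154/0.846 = 0.18203. For the 'fail' outcome, the likelihood ratio is 0.869/0.298 = 2.9161.
Posterior odds = 0.18203 × 2.9161 = 0.53083, so P(H|E) = 0.53083/(1+0.53083) = 0.3468.

P(H | E) ≈ 0.3468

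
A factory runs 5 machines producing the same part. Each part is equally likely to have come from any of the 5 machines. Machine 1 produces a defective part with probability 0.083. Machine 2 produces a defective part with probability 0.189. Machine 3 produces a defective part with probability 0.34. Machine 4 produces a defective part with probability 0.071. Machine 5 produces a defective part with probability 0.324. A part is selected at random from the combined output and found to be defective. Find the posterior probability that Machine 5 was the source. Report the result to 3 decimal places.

Posterior probability ≈ 0.322

Tabulate prior·likelihood by source: [1] prior 0.2, lik 0.083, product 0.01660; [2] prior 0.2, lik 0.189, product 0.03780; [3] prior 0.2, lik 0.34, product 0.06800; [4] prior 0.2, lik 0.071, product 0.01420; [5] prior 0.2, lik 0.324, product 0.06480.
Normalizing constant = 0.20140; the posterior for Machine 5 is its product over the sum, 0.06480/0.20140 = 0.322.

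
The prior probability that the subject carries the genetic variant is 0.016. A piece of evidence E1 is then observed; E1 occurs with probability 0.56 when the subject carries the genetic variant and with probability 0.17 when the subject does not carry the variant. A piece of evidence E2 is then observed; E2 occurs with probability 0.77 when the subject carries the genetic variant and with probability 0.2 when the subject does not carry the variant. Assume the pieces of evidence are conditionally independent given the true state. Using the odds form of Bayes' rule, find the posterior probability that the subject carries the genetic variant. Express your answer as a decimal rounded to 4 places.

Posterior probability ≈ 0.1710

Prior odds = 0.016/(1−0.016) = 0.016260. In log-odds, ln(0.016260) = -4.1190.
Add log likelihood ratios: ln(3.2941) + ln(3.8500) = 2.5402.
Posterior log-odds = -1.5788, so posterior odds = exp(-1.5788) = 0.20622. Converting, P(H|E) = 0.20622/1.2062 = 0.1710.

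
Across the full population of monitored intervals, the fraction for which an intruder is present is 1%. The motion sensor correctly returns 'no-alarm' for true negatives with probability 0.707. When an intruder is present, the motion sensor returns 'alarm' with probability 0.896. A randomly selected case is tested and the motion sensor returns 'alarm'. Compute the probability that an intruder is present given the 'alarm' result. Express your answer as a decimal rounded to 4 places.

P(H | E) ≈ 0.0300

Write H for 'an intruder is present'. Prior odds H:¬H = 0.01/0.99 = 0.010101. For the 'alarm' outcome, the likelihood ratio is 0.896/0.293 = 3.0580.
Posterior odds = 0.010101 × 3.0580 = 0.030889, so P(H|E) = 0.030889/(1+0.030889) = 0.0300.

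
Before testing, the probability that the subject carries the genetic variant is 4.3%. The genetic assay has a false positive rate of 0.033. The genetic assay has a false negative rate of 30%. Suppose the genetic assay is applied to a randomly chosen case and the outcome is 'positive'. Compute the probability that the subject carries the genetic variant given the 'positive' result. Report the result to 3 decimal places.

Let H be the event that the subject carries the genetic variant. P(H) = 0.043, so P(¬H) = 0.957. With E the 'positive' result, P(E|H) = 0.7 and P(E|¬H) = 0.033.
P(E) = 0.7·0.043 + 0.033·0.957 = 0.030100 + 0.031581 = 0.061681.
By Bayes' theorem, P(H|E) = 0.030100 / 0.061681 = 0.488.

P(H | E) ≈ 0.488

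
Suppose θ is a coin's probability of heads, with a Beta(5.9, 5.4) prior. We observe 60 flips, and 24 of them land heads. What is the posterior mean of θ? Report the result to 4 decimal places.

Posterior mean ≈ 0.4194

The binomial likelihood is conjugate to the Beta prior: with 24 successes and 36 failures, the posterior is Beta(5.9+24, 5.4+36) = Beta(29.9, 41.4).
E[θ | data] = 29.9/(29.9+41.4) = 0.4194.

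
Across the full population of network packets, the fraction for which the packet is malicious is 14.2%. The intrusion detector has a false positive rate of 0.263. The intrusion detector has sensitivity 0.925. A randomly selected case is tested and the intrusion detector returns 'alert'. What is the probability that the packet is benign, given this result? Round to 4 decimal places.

P(¬H | E) ≈ 0.6321

Let H be the event that the packet is malicious. P(H) = 0.142, so P(¬H) = 0.858. With E the 'alert' result, P(E|H) = 0.925 and P(E|¬H) = 0.263.
P(E) = 0.925·0.142 + 0.263·0.858 = 0.13135 + 0.22565 = 0.35700.
By Bayes' theorem, P(H|E) = 0.13135 / 0.35700 = 0.3679. Hence P(¬H|E) = 1 − 0.3679 = 0.6321.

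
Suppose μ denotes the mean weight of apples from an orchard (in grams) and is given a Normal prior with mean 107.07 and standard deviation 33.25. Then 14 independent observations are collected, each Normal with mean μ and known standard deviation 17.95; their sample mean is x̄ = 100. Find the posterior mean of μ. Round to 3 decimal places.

With known σ, the Normal prior is conjugate. Weight on the data is w = (n/σ²)/(n/σ² + 1/τ₀²) = 0.0434509/(0.0434509+0.00090452) = 0.97961.
Posterior mean = w·x̄ + (1−w)·μ₀ = 0.97961·100 + 0.020392·107.07 = 100.144.

Posterior mean ≈ 100.144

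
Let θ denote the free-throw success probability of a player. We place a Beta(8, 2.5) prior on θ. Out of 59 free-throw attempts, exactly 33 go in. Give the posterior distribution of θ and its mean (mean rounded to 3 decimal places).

Posterior: Beta(41, 28.5); mean ≈ 0.590

The binomial likelihood is conjugate to the Beta prior: with 33 successes and 26 failures, the posterior is Beta(8+33, 2.5+26) = Beta(41, 28.5).
E[θ | data] = 41/(41+28.5) = 0.590.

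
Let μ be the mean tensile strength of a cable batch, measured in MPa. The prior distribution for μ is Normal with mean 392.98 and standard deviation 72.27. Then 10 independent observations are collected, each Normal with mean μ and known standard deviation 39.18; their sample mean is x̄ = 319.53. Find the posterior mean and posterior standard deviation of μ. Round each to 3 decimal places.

Posterior mean ≈ 321.627; posterior SD ≈ 12.212

With known σ, the Normal prior is conjugate. Weight on the data is w = (n/σ²)/(n/σ² + 1/τ₀²) = 0.00651435/(0.00651435+0.00019146) = 0.97145.
Posterior mean = w·x̄ + (1−w)·μ₀ = 0.97145·319.53 + 0.028552·392.98 = 321.627. Posterior variance = 1/(0.00651435+0.00019146) = 149.124, so SD = 12.212.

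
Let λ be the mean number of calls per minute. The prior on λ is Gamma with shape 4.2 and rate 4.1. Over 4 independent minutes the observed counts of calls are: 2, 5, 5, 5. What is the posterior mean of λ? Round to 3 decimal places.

Posterior mean ≈ 2.617

Total count ∑xᵢ = 17 over n = 4 minutes.
Gamma is conjugate to the Poisson likelihood: posterior is Gamma(shape = 4.2+17 = 21.2, rate = 4.1+4 = 8.1).
Posterior mean = shape/rate = 21.2/8.1 = 2.617.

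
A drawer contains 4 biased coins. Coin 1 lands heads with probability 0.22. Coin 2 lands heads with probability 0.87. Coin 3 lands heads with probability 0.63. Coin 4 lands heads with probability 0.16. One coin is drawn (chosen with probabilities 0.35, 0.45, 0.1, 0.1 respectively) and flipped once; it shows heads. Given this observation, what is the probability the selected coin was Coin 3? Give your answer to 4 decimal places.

Posterior probability ≈ 0.1151

P(heads|C1) = 0.22; P(heads|C2) = 0.87; P(heads|C3) = 0.63; P(heads|C4) = 0.16.
Prior × likelihood for each source: 0.35·0.22=0.07700, 0.45·0.87=0.3915, 0.1·0.63=0.06300, 0.1·0.16=0.01600. Summing gives P(heads) = 0.54750.
P(Coin 3 | heads) = 0.06300 / 0.54750 = 0.1151.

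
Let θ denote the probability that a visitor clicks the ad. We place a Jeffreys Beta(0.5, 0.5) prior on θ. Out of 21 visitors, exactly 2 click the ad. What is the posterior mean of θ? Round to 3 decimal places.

The binomial likelihood is conjugate to the Beta prior: with 2 successes and 19 failures, the posterior is Beta(0.5+2, 0.5+19) = Beta(2.5, 19.5).
Posterior mean = α/(α+β) = 2.5/22 = 0.114.

Posterior mean ≈ 0.114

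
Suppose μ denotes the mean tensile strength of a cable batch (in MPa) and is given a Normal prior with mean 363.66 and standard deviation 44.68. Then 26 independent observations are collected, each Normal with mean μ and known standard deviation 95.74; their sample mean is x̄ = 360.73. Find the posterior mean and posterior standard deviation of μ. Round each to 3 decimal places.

Posterior mean ≈ 361.170; posterior SD ≈ 17.310

Prior precision 1/τ₀² = 1/44.68² = 0.00050093; data precision n/σ² = 26/95.74² = 0.00283652.
Posterior precision = 0.00050093 + 0.00283652 = 0.00333745, giving posterior SD = 1/√0.00333745 = 17.310.
Posterior mean = (0.00050093·363.66 + 0.00283652·360.73) / 0.00333745 = 361.170.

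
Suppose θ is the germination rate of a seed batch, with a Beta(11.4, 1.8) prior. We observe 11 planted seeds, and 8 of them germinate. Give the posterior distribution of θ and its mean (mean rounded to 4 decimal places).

Posterior: Beta(19.4, 4.8); mean ≈ 0.8017

Observing 8 successes and 3 failures updates Beta(11.4, 1.8) by adding the success and failure counts to the two shape parameters: α = 11.4+8 = 19.4, β = 1.8+3 = 4.8.
E[θ | data] = 19.4/(19.4+4.8) = 0.8017.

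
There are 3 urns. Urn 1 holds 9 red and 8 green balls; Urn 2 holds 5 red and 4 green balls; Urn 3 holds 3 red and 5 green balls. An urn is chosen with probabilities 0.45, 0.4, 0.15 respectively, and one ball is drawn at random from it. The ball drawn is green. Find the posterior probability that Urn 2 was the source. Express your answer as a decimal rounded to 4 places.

Posterior probability ≈ 0.3678

Tabulate prior·likelihood by source: [1] prior 0.45, lik 0.4706, product 0.2118; [2] prior 0.4, lik 0.4444, product 0.1778; [3] prior 0.15, lik 0.625, product 0.09375.
Normalizing constant = 0.48329; the posterior for Urn 2 is its product over the sum, 0.1778/0.48329 = 0.3678.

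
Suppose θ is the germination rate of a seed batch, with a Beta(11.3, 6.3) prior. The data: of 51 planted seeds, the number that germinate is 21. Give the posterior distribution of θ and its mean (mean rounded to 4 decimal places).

The binomial likelihood is conjugate to the Beta prior: with 21 successes and 30 failures, the posterior is Beta(11.3+21, 6.3+30) = Beta(32.3, 36.3).
Posterior mean = α/(α+β) = 32.3/68.6 = 0.4708.

Posterior: Beta(32.3, 36.3); mean ≈ 0.4708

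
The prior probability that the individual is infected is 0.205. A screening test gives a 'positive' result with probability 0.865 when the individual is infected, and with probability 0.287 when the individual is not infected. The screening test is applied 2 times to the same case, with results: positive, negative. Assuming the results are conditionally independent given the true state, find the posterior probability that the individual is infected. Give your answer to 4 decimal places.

With H the event that the individual is infected, the joint likelihood of the observed sequence is P(data|H) = 0.865·0.135 = 0.11678 and P(data|¬H) = 0.287·0.713 = 0.20463.
Bayes: P(H|data) = 0.205·0.11678 / (0.205·0.11678 + 0.795·0.20463) = 0.023939/0.18662 = 0.1283.

Posterior P(H) ≈ 0.1283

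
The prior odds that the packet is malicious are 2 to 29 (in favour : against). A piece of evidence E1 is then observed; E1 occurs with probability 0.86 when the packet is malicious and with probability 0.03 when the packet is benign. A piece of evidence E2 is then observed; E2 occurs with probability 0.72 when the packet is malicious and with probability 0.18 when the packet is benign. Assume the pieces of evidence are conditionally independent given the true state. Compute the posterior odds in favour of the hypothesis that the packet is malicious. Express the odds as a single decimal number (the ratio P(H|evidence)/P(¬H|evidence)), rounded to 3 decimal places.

Prior odds = 2/29 = 0.068966. In log-odds, ln(0.068966) = -2.6741.
Add log likelihood ratios: ln(28.667) + ln(4.0000) = 4.7420.
Posterior log-odds = 2.0679, so posterior odds = exp(2.0679) = 7.9080.

Posterior odds ≈ 7.908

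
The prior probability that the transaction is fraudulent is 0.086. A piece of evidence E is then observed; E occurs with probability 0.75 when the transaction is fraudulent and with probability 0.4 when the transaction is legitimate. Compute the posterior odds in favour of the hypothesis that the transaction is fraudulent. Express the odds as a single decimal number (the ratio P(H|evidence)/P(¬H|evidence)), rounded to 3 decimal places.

Prior odds = 0.086/(1−0.086) = 0.094092.
Likelihood ratio for E = 0.75/0.4 = 1.8750.
Posterior odds = prior odds × LR = 0.17642.

Posterior odds ≈ 0.176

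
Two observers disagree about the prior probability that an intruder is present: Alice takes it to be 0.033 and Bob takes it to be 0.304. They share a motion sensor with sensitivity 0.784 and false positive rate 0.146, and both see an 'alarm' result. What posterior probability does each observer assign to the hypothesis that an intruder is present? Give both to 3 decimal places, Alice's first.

Alice: 0.155; Bob: 0.701

The likelihood ratio for an 'alarm' result is 0.784/0.146 = 5.3699.
Alice: prior odds 0.033/0.967 = 0.034126; posterior odds 0.18325; posterior probability 0.155.
Bob: prior odds 0.304/0.696 = 0.43678; posterior odds 2.3455; posterior probability 0.701.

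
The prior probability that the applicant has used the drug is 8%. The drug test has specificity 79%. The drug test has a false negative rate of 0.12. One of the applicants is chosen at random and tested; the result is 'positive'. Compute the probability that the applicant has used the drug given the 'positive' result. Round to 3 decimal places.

P(H | E) ≈ 0.267

Let H be the event that the applicant has used the drug. P(H) = 0.08, so P(¬H) = 0.92. With E the 'positive' result, P(E|H) = 0.88 and P(E|¬H) = 0.21.
P(E) = 0.88·0.08 + 0.21·0.92 = 0.070400 + 0.19320 = 0.26360.
By Bayes' theorem, P(H|E) = 0.070400 / 0.26360 = 0.267.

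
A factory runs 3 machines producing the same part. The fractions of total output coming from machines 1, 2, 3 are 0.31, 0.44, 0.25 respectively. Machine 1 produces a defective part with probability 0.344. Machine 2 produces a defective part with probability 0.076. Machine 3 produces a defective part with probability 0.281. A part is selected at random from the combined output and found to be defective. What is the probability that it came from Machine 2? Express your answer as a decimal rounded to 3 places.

Posterior probability ≈ 0.159

Tabulate prior·likelihood by source: [1] prior 0.31, lik 0.344, product 0.1066; [2] prior 0.44, lik 0.076, product 0.03344; [3] prior 0.25, lik 0.281, product 0.07025.
Normalizing constant = 0.21033; the posterior for Machine 2 is its product over the sum, 0.03344/0.21033 = 0.159.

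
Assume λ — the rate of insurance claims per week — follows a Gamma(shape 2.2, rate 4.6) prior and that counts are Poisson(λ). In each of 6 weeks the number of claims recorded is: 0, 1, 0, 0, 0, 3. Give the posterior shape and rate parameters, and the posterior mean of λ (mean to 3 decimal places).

Posterior: Gamma(shape=6.2, rate=10.6); mean ≈ 0.585

The Poisson likelihood adds the total count to the shape and the number of exposure periods to the rate. Here ∑xᵢ = 4 and n = 6, so shape 2.2→6.2 and rate 4.6→10.6.
E[λ | data] = 6.2/10.6 = 0.585.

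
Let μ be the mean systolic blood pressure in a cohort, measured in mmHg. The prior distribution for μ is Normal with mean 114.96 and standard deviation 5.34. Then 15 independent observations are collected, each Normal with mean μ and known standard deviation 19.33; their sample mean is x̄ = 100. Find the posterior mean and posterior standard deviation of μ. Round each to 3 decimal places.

Prior precision 1/τ₀² = 1/5.34² = 0.0350685; data precision n/σ² = 15/19.33² = 0.0401446.
Posterior precision = 0.0350685 + 0.0401446 = 0.0752132, giving posterior SD = 1/√0.0752132 = 3.646.
Posterior mean = (0.0350685·114.96 + 0.0401446·100) / 0.0752132 = 106.975.

Posterior mean ≈ 106.975; posterior SD ≈ 3.646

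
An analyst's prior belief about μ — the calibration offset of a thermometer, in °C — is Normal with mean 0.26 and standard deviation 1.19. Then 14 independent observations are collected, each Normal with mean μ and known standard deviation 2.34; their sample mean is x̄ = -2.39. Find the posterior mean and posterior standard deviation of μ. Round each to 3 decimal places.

Posterior mean ≈ -1.816; posterior SD ≈ 0.554

With known σ, the Normal prior is conjugate. Weight on the data is w = (n/σ²)/(n/σ² + 1/τ₀²) = 2.55680/(2.55680+0.706165) = 0.78358.
Posterior mean = w·x̄ + (1−w)·μ₀ = 0.78358·-2.39 + 0.21642·0.26 = -1.816. Posterior variance = 1/(2.55680+0.706165) = 0.306470, so SD = 0.554.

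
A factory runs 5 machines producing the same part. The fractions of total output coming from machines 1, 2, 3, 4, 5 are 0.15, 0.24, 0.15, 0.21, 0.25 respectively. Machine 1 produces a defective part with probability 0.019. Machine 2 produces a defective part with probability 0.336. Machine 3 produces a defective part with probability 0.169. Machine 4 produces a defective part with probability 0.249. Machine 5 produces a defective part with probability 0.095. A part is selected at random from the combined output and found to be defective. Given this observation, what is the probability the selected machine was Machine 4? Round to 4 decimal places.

P(defective|M1) = 0.019; P(defective|M2) = 0.336; P(defective|M3) = 0.169; P(defective|M4) = 0.249; P(defective|M5) = 0.095.
Prior × likelihood for each source: 0.15·0.019=0.002850, 0.24·0.336=0.08064, 0.15·0.169=0.02535, 0.21·0.249=0.05229, 0.25·0.095=0.02375. Summing gives P(defective) = 0.18488.
P(Machine 4 | defective) = 0.05229 / 0.18488 = 0.2828.

Posterior probability ≈ 0.2828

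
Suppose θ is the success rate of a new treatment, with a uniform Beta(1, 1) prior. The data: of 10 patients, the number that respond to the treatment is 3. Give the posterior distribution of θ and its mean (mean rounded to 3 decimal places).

Posterior: Beta(4, 8); mean ≈ 0.333

Observing 3 successes and 7 failures updates Beta(1, 1) by adding the success and failure counts to the two shape parameters: α = 1+3 = 4, β = 1+7 = 8.
E[θ | data] = 4/(4+8) = 0.333.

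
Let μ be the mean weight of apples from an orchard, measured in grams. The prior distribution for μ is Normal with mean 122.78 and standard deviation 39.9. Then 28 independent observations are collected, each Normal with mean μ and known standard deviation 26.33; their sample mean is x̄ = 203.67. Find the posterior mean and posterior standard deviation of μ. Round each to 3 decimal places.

Prior precision 1/τ₀² = 1/39.9² = 0.00062814; data precision n/σ² = 28/26.33² = 0.0403884.
Posterior precision = 0.00062814 + 0.0403884 = 0.0410165, giving posterior SD = 1/√0.0410165 = 4.938.
Posterior mean = (0.00062814·122.78 + 0.0403884·203.67) / 0.0410165 = 202.431.

Posterior mean ≈ 202.431; posterior SD ≈ 4.938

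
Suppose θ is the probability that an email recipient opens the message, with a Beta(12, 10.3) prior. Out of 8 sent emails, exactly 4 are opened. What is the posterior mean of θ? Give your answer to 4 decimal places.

The binomial likelihood is conjugate to the Beta prior: with 4 successes and 4 failures, the posterior is Beta(12+4, 10.3+4) = Beta(16, 14.3).
Posterior mean = α/(α+β) = 16/30.3 = 0.5281.

Posterior mean ≈ 0.5281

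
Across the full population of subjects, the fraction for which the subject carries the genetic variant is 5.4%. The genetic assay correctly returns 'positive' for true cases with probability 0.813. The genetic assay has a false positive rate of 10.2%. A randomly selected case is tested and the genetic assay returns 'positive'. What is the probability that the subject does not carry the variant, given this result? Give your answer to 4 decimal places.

Let H be the event that the subject carries the genetic variant. P(H) = 0.054, so P(¬H) = 0.946. With E the 'positive' result, P(E|H) = 0.813 and P(E|¬H) = 0.102.
P(E) = 0.813·0.054 + 0.102·0.946 = 0.043902 + 0.096492 = 0.14039.
By Bayes' theorem, P(H|E) = 0.043902 / 0.14039 = 0.3127. Hence P(¬H|E) = 1 − 0.3127 = 0.6873.

P(¬H | E) ≈ 0.6873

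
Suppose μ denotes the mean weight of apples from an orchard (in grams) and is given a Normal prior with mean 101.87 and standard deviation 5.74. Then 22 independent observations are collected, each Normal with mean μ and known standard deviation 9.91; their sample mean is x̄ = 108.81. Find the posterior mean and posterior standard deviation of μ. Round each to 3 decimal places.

Posterior mean ≈ 107.982; posterior SD ≈ 1.983

Prior precision 1/τ₀² = 1/5.74² = 0.0303512; data precision n/σ² = 22/9.91² = 0.224014.
Posterior precision = 0.0303512 + 0.224014 = 0.254365, giving posterior SD = 1/√0.254365 = 1.983.
Posterior mean = (0.0303512·101.87 + 0.224014·108.81) / 0.254365 = 107.982.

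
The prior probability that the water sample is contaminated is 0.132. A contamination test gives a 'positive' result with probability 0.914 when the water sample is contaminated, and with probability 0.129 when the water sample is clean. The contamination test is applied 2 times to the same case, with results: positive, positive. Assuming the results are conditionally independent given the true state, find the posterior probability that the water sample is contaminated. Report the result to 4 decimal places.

Let H be the event that the water sample is contaminated; start with P(H) = 0.132. P('positive'|H) = 0.914, P('positive'|¬H) = 0.129.
Update on result 1 ('positive'): P(H) ← 0.914·0.1320 / (0.914·0.1320 + 0.129·0.8680) = 0.12065/0.23262 = 0.5186.
Update on result 2 ('positive'): P(H) ← 0.914·0.5186 / (0.914·0.5186 + 0.129·0.4814) = 0.47404/0.53614 = 0.8842.

Posterior P(H) ≈ 0.8842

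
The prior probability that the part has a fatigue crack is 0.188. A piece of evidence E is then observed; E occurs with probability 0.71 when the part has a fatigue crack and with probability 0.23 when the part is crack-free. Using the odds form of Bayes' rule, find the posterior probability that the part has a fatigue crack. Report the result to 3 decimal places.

Posterior probability ≈ 0.417

Prior odds = 0.188/(1−0.188) = 0.23153. In log-odds, ln(0.23153) = -1.4631.
Add log likelihood ratio: ln(3.0870) = 1.1272.
Posterior log-odds = -0.33587, so posterior odds = exp(-0.33587) = 0.71471. Converting, P(H|E) = 0.71471/1.7147 = 0.417.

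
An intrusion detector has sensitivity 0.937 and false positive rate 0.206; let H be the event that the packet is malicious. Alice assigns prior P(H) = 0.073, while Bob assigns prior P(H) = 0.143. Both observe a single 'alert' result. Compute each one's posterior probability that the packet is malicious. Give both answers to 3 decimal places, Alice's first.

P('+'|H) = 0.937, P('+'|¬H) = 0.206.
Alice: numerator 0.937·0.073 = 0.068401; evidence = 0.068401+0.206·0.927 = 0.25936; posterior = 0.264.
Bob: numerator 0.937·0.143 = 0.13399; evidence = 0.13399+0.206·0.857 = 0.31053; posterior = 0.431.

Alice: 0.264; Bob: 0.431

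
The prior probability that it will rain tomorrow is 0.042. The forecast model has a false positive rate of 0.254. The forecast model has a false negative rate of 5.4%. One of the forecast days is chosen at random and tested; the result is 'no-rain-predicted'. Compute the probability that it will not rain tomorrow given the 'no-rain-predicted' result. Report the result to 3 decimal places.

Let H be the event that it will rain tomorrow. P(H) = 0.042, so P(¬H) = 0.958. With E the 'no-rain-predicted' result, P(E|H) = 0.054 and P(E|¬H) = 0.746.
P(E) = 0.054·0.042 + 0.746·0.958 = 0.0022680 + 0.71467 = 0.71694.
By Bayes' theorem, P(H|E) = 0.0022680 / 0.71694 = 0.003. Hence P(¬H|E) = 1 − 0.003 = 0.997.

P(¬H | E) ≈ 0.997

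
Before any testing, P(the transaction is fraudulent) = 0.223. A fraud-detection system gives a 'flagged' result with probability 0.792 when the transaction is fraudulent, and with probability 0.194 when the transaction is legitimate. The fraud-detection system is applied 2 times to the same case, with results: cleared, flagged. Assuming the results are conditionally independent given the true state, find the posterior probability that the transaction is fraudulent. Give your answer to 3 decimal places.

Posterior P(H) ≈ 0.232

Let H be the event that the transaction is fraudulent; start with P(H) = 0.223. P('flagged'|H) = 0.792, P('flagged'|¬H) = 0.194.
Update on result 1 ('cleared'): P(H) ← 0.208·0.2230 / (0.208·0.2230 + 0.806·0.7770) = 0.046384/0.67265 = 0.0690.
Update on result 2 ('flagged'): P(H) ← 0.792·0.0690 / (0.792·0.0690 + 0.194·0.9310) = 0.054614/0.23524 = 0.2322.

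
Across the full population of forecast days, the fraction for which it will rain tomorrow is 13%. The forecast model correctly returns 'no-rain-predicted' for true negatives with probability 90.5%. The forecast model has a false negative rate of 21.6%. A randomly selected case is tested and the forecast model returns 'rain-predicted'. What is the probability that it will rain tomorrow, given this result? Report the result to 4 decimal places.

Write H for 'it will rain tomorrow'. Prior odds H:¬H = 0.13/0.87 = 0.14943. For the 'rain-predicted' outcome, the likelihood ratio is 0.784/0.095 = 8.2526.
Posterior odds = 0.14943 × 8.2526 = 1.2332, so P(H|E) = 1.2332/(1+1.2332) = 0.5522.

P(H | E) ≈ 0.5522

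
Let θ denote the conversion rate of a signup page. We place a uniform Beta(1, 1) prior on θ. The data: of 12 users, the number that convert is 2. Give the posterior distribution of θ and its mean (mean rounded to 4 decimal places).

Posterior: Beta(3, 11); mean ≈ 0.2143

The binomial likelihood is conjugate to the Beta prior: with 2 successes and 10 failures, the posterior is Beta(1+2, 1+10) = Beta(3, 11).
E[θ | data] = 3/(3+11) = 0.2143.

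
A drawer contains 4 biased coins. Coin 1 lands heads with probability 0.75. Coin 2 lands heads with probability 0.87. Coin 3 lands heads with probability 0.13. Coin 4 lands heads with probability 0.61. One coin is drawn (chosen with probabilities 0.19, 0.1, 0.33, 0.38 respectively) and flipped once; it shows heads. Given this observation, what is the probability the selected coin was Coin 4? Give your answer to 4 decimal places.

P(heads|C1) = 0.75; P(heads|C2) = 0.87; P(heads|C3) = 0.13; P(heads|C4) = 0.61.
Prior × likelihood for each source: 0.19·0.75=0.1425, 0.1·0.87=0.08700, 0.33·0.13=0.04290, 0.38·0.61=0.2318. Summing gives P(heads) = 0.50420.
P(Coin 4 | heads) = 0.2318 / 0.50420 = 0.4597.

Posterior probability ≈ 0.4597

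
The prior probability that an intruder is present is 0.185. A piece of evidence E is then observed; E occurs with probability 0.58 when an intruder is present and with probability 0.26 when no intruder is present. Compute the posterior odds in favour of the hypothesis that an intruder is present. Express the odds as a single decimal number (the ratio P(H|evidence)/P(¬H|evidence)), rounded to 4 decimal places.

Prior odds = 0.185/(1−0.185) = 0.22699. In log-odds, ln(0.22699) = -1.4828.
Add log likelihood ratio: ln(2.2308) = 0.80235.
Posterior log-odds = -0.68049, so posterior odds = exp(-0.68049) = 0.50637.

Posterior odds ≈ 0.5064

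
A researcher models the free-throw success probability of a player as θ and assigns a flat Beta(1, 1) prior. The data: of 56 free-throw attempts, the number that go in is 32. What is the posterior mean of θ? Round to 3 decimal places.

Observing 32 successes and 24 failures updates Beta(1, 1) by adding the success and failure counts to the two shape parameters: α = 1+32 = 33, β = 1+24 = 25.
E[θ | data] = 33/(33+25) = 0.569.

Posterior mean ≈ 0.569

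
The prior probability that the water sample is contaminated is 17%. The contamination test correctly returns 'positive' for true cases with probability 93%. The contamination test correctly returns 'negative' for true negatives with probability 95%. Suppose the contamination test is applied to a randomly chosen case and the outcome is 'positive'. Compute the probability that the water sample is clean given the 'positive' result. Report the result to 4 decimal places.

Let H be the event that the water sample is contaminated. P(H) = 0.17, so P(¬H) = 0.83. With E the 'positive' result, P(E|H) = 0.93 and P(E|¬H) = 0.05.
P(E) = 0.93·0.17 + 0.05·0.83 = 0.15810 + 0.041500 = 0.19960.
By Bayes' theorem, P(H|E) = 0.15810 / 0.19960 = 0.7921. Hence P(¬H|E) = 1 − 0.7921 = 0.2079.

P(¬H | E) ≈ 0.2079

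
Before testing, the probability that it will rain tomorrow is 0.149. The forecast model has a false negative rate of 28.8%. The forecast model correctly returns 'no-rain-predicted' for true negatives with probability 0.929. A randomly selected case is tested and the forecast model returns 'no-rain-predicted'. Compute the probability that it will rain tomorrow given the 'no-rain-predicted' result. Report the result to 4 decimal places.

Let H be the event that it will rain tomorrow. P(H) = 0.149, so P(¬H) = 0.851. With E the 'no-rain-predicted' result, P(E|H) = 0.288 and P(E|¬H) = 0.929.
P(E) = 0.288·0.149 + 0.929·0.851 = 0.042912 + 0.79058 = 0.83349.
By Bayes' theorem, P(H|E) = 0.042912 / 0.83349 = 0.0515.

P(H | E) ≈ 0.0515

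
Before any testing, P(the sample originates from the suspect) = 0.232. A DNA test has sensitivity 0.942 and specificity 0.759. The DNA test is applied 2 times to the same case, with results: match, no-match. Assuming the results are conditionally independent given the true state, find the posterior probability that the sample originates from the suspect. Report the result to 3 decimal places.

Posterior P(H) ≈ 0.083

With H the event that the sample originates from the suspect, the joint likelihood of the observed sequence is P(data|H) = 0.942·0.058 = 0.054636 and P(data|¬H) = 0.241·0.759 = 0.18292.
Bayes: P(H|data) = 0.232·0.054636 / (0.232·0.054636 + 0.768·0.18292) = 0.012676/0.15316 = 0.0828.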